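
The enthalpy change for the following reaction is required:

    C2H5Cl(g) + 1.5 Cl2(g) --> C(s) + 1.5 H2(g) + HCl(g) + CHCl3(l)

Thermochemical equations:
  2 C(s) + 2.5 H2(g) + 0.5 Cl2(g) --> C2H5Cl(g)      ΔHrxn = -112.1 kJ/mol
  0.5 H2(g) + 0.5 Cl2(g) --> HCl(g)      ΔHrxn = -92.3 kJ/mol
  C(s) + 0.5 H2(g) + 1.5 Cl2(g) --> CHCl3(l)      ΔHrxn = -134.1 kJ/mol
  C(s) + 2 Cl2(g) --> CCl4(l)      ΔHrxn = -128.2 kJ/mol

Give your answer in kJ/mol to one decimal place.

ΔHrxn = -114.3 kJ/mol

equation 1 reversed (C2H5Cl(g) must end up as a reactant): +112.1 kJ/mol
equation 2 as written (HCl(g) already on the product side): -92.3 kJ/mol
equation 3 as written (CHCl3(l) already on the product side): -134.1 kJ/mol
equation 4: not needed (CCl4(l) appears nowhere else).
ΔHrxn = (+112.1) + (-92.3) + (-134.1) = -114.3 kJ/mol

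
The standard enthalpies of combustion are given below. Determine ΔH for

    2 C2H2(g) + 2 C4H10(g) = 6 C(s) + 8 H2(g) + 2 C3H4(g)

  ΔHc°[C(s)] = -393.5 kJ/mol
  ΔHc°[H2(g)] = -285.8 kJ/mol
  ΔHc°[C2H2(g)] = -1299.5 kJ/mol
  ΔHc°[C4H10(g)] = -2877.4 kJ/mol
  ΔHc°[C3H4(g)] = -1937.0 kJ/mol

Using ΔH = Σ nΔHc°(reactants) − Σ nΔHc°(products):
= [2·(-1299.5) + 2·(-2877.4)] − [6·(-393.5) + 8·(-285.8) + 2·(-1937.0)]
= 167.6 kJ/mol

ΔH = 167.6 kJ/mol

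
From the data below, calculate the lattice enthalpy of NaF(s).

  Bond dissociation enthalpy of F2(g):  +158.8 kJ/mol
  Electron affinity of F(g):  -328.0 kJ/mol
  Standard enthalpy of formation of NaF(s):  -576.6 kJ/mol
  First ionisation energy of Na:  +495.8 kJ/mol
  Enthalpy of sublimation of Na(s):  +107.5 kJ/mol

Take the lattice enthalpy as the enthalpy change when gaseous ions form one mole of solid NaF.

ΔHf° = 1·ΔHsub + 1·(ΣIE) + 1/2·D(F2) + 1·EA + U
-576.6 = 1·(+107.5) + 1·(+495.8) + 1/2·(+158.8) + 1·(-328.0) + U
U = -576.6 − (+354.7) = -931.3 kJ/mol

U = -931.3 kJ/mol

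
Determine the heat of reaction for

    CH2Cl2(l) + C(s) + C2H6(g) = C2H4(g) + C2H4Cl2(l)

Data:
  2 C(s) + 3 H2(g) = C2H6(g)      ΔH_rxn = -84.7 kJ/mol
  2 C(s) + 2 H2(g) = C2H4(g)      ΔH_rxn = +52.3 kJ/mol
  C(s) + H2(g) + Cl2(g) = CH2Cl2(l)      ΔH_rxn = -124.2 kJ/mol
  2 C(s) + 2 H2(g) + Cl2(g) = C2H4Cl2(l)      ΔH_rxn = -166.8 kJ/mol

ΔH_rxn = 94.4 kJ/mol

equation 1 reversed (reverse to put C2H6(g) on the reactant side): +84.7 kJ/mol
equation 2 as written (C2H4(g) already on the product side): +52.3 kJ/mol
equation 3 reversed (reverse to put CH2Cl2(l) on the reactant side): +124.2 kJ/mol
equation 4 as written (C2H4Cl2(l) already on the product side): -166.8 kJ/mol
Summing the manipulated equations, ΔH_rxn = (-1)·(-84.7) + (1)·(+52.3) + (-1)·(-124.2) + (1)·(-166.8) = 94.4 kJ/mol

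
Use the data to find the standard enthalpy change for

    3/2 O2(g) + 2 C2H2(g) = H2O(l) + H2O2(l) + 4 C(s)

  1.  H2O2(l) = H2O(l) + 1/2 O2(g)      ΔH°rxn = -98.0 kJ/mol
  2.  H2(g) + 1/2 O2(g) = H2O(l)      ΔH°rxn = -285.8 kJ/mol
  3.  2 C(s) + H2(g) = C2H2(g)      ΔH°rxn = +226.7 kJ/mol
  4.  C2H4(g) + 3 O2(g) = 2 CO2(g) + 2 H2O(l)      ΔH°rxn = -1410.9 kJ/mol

eq. 1 reversed: +98.0 kJ/mol
eq. 2 × 2: (2)·(-285.8) = -571.6 kJ/mol
eq. 3 reversed and × 2: (-2)·(+226.7) = -453.4 kJ/mol
eq. 4: not needed.
Combining the equations, ΔH°rxn = (-1)·(-98.0) + (2)·(-285.8) + (-2)·(+226.7) = -927.0 kJ/mol

ΔH°rxn = -927.0 kJ/mol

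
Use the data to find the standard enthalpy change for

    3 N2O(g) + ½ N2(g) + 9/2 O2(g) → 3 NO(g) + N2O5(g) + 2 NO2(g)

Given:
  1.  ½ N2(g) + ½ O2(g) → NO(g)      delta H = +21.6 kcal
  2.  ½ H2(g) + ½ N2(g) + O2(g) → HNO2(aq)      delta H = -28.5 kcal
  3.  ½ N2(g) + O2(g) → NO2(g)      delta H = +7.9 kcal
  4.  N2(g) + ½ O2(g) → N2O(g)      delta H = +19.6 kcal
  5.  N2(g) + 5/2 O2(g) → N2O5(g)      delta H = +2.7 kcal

eq. 1 × 3: (3)·(+21.6) = +64.8 kcal
eq. 2: not needed.
eq. 3 × 2: (2)·(+7.9) = +15.8 kcal
eq. 4 reversed and × 3: (-3)·(+19.6) = -58.8 kcal
eq. 5 as written: +2.7 kcal
delta H = (3)·(+21.6) + (2)·(+7.9) + (-3)·(+19.6) + (1)·(+2.7) = 24.5 kcal

delta H = 24.5 kcal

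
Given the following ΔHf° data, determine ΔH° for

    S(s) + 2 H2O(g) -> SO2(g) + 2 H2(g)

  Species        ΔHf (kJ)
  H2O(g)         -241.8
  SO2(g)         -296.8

ΔH°rxn = Σ nΔHf°(products) − Σ nΔHf°(reactants).
Products: 1·(-296.8) + 2·(+0.0) = -296.8
Reactants: 1·(+0.0) + 2·(-241.8) = -483.6
ΔH° = (-296.8) − (-483.6) = 186.8 kJ

ΔH° = 186.8 kJ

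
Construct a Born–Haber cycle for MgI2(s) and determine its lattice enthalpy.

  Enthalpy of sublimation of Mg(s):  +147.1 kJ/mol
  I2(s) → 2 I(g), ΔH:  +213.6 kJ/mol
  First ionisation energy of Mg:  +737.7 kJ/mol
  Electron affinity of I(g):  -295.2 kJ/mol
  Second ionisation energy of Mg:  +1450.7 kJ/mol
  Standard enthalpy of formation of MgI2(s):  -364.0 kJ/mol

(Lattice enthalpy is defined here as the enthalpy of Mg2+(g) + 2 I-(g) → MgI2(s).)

ΔHf° = 1·ΔHsub + 1·(ΣIE) + 1·D(I2) + 2·EA + U
-364.0 = 1·(+147.1) + 1·(+2188.4) + 1·(+213.6) + 2·(-295.2) + U
U = -364.0 − (+1958.7) = -2322.7 kJ/mol

U = -2322.7 kJ/mol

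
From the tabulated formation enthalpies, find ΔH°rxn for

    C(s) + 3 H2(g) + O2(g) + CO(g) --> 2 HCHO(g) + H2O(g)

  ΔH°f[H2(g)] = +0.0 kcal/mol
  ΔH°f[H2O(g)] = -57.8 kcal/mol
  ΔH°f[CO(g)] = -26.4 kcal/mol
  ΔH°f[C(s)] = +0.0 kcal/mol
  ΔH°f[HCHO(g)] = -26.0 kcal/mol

ΔH°rxn = -83.4 kcal/mol

Products: 2·(-26.0) + 1·(-57.8) = -109.8
Reactants: 1·(+0.0) + 3·(+0.0) + 1·(+0.0) + 1·(-26.4) = -26.4
ΔH°rxn = (-109.8) − (-26.4) = -83.4 kcal/mol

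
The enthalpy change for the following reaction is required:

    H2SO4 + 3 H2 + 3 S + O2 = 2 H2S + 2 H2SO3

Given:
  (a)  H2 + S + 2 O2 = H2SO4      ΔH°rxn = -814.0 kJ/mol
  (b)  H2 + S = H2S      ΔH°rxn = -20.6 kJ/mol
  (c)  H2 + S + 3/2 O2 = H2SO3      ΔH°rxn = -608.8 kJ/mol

(a) reversed: +814.0 kJ/mol
(b) × 2: (2)·(-20.6) = -41.2 kJ/mol
(c) × 2: (2)·(-608.8) = -1217.6 kJ/mol
Combining the equations, ΔH°rxn = (-1)·(-814.0) + (2)·(-20.6) + (2)·(-608.8) = -444.8 kJ/mol

ΔH°rxn = -444.8 kJ/mol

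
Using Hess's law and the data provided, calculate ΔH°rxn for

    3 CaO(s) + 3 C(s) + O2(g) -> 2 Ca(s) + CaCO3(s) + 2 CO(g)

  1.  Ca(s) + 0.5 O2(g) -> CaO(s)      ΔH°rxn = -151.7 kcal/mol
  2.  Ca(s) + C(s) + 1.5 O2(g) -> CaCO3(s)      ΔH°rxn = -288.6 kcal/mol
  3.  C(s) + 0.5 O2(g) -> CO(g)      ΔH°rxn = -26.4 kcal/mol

ΔH°rxn = 113.7 kcal/mol

eq. 1 reversed and × 3: (-3)·(-151.7) = +455.1 kcal/mol
eq. 2 as written: -288.6 kcal/mol
eq. 3 × 2: (2)·(-26.4) = -52.8 kcal/mol
Since enthalpy is a state function, ΔH°rxn = (+455.1) + (-288.6) + (-52.8) = 113.7 kcal/mol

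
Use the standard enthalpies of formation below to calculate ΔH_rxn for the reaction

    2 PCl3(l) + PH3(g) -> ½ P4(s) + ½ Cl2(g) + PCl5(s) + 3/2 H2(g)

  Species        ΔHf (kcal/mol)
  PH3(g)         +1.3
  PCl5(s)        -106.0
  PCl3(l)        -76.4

ΔH_rxn = 45.5 kcal/mol

Products: 1/2·(+0.0) + 1/2·(+0.0) + 1·(-106.0) + 3/2·(+0.0) = -106.0
Reactants: 2·(-76.4) + 1·(+1.3) = -151.5
ΔH_rxn = (-106.0) − (-151.5) = 45.5 kcal/mol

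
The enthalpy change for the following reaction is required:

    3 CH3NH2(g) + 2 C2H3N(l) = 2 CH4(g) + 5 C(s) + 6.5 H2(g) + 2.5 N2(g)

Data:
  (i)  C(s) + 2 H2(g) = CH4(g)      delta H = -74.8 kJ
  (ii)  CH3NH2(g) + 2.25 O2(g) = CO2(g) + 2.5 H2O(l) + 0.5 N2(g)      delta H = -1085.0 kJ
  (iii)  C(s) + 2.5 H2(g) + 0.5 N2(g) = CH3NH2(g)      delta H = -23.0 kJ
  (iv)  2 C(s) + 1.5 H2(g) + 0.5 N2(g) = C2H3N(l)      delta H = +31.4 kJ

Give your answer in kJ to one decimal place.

(i) × 2 (×2 to match 2 CH4(g) in the target): (2)·(-74.8) = -149.6 kJ
(ii): not needed (H2O(l) appears nowhere else).
(iii) reversed and × 3: (-3)·(-23.0) = +69.0 kJ
(iv) reversed and × 2 (C2H3N(l) must end up as a reactant; scale by 2 for the 2 C2H3N(l)): (-2)·(+31.4) = -62.8 kJ
Since enthalpy is a state function, delta H = (2)·(-74.8) + (-3)·(-23.0) + (-2)·(+31.4) = -143.4 kJ

delta H = -143.4 kJ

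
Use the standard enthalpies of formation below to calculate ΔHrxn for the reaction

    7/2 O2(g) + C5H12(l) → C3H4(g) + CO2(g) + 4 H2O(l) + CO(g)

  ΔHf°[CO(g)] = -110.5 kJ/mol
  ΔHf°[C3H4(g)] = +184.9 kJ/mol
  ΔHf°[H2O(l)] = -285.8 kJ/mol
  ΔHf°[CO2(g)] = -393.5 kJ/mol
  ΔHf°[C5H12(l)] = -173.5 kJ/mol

ΔHrxn = -1288.8 kJ/mol

ΔH°rxn = Σ nΔHf°(products) − Σ nΔHf°(reactants).
Products: 1·(+184.9) + 1·(-393.5) + 4·(-285.8) + 1·(-110.5) = -1462.3
Reactants: 7/2·(+0.0) + 1·(-173.5) = -173.5
ΔHrxn = (-1462.3) − (-173.5) = -1288.8 kJ/mol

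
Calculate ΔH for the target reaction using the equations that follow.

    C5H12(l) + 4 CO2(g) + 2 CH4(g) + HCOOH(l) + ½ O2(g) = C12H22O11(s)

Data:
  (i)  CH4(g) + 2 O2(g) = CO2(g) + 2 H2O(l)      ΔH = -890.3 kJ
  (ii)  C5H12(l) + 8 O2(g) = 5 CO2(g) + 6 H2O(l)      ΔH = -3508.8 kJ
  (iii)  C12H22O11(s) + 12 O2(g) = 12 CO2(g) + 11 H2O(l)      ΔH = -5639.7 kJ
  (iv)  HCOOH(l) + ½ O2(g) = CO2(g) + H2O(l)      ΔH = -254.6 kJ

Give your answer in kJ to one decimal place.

(i) × 2 (scale by 2 for the 2 CH4(g)): (2)·(-890.3) = -1780.6 kJ
(ii) as written (C5H12(l) already on the reactant side): -3508.8 kJ
(iii) reversed (reverse to put C12H22O11(s) on the product side): +5639.7 kJ
(iv) as written (HCOOH(l) already on the reactant side): -254.6 kJ
ΔH = (2)·(-890.3) + (1)·(-3508.8) + (-1)·(-5639.7) + (1)·(-254.6) = 95.7 kJ

ΔH = 95.7 kJ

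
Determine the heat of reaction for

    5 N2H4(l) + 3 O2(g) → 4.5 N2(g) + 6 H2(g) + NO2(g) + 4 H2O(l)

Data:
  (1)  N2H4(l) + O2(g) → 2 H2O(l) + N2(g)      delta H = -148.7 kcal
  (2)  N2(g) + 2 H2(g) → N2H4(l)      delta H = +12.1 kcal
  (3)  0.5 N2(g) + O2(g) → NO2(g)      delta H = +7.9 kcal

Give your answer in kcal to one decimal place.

delta H = -325.8 kcal

(1) × 2: (2)·(-148.7) = -297.4 kcal
(2) reversed and × 3: (-3)·(+12.1) = -36.3 kcal
(3) as written: +7.9 kcal
Combining the equations, delta H = (2)·(-148.7) + (-3)·(+12.1) + (1)·(+7.9) = -325.8 kcal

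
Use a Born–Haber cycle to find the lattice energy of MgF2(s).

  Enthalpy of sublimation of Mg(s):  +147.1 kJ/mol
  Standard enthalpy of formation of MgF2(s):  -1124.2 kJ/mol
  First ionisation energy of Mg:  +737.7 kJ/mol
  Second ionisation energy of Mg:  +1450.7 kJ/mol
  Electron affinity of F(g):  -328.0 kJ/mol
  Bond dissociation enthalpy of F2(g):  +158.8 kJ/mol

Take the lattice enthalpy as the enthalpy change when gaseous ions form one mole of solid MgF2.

ΔHf° = 1·ΔHsub + 1·(ΣIE) + 1·D(F2) + 2·EA + U
-1124.2 = 1·(+147.1) + 1·(+2188.4) + 1·(+158.8) + 2·(-328.0) + U
U = -1124.2 − (+1838.3) = -2962.5 kJ/mol

U = -2962.5 kJ/mol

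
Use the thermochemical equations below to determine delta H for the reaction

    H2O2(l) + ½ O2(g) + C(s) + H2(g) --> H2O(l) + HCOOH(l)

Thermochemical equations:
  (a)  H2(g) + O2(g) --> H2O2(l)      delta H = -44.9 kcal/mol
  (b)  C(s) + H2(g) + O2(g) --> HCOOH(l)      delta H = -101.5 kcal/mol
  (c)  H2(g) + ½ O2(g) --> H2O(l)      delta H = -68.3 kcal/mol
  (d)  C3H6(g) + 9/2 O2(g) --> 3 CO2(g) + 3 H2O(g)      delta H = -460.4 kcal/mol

(a) reversed: +44.9 kcal/mol
(b) as written: -101.5 kcal/mol
(c) as written: -68.3 kcal/mol
(d): not needed.
delta H = (-1)·(-44.9) + (1)·(-101.5) + (1)·(-68.3) = -124.9 kcal/mol

delta H = -124.9 kcal/mol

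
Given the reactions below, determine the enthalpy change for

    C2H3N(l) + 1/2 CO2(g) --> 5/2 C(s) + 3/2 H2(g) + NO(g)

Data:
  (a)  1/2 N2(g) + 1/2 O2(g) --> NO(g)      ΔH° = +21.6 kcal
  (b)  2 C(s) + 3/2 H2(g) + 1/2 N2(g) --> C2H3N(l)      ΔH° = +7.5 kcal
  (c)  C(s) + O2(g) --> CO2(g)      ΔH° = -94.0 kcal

(a) as written (NO(g) already on the product side): +21.6 kcal
(b) reversed (C2H3N(l) must end up as a reactant): -7.5 kcal
(c) reversed and × 1/2 (reverse to put CO2(g) on the reactant side; scale by 1/2 for the 1/2 CO2(g)): (-1/2)·(-94.0) = +47.0 kcal
ΔH° = (+21.6) + (-7.5) + (+47.0) = 61.1 kcal

ΔH° = 61.1 kcal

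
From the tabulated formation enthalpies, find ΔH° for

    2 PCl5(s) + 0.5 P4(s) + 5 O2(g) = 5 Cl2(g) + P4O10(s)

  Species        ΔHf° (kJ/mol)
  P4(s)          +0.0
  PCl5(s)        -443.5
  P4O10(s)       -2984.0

ΔH° = -2097.0 kJ/mol

ΔH°rxn = Σ nΔHf°(products) − Σ nΔHf°(reactants).
Products: 5·(+0.0) + 1·(-2984.0) = -2984.0
Reactants: 2·(-443.5) + 1/2·(+0.0) + 5·(+0.0) = -887.0
ΔH° = (-2984.0) − (-887.0) = -2097.0 kJ/mol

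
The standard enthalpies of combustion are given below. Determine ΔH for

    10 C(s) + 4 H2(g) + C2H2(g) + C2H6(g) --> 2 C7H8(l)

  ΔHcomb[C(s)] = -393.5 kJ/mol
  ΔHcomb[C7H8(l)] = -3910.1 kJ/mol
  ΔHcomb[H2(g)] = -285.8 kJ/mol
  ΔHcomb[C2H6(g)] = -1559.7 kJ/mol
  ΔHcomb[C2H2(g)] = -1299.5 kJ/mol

ΔH = -117.2 kJ/mol

Using ΔH = Σ nΔHc°(reactants) − Σ nΔHc°(products):
= [10·(-393.5) + 4·(-285.8) + 1·(-1299.5) + 1·(-1559.7)] − [2·(-3910.1)]
= -117.2 kJ/mol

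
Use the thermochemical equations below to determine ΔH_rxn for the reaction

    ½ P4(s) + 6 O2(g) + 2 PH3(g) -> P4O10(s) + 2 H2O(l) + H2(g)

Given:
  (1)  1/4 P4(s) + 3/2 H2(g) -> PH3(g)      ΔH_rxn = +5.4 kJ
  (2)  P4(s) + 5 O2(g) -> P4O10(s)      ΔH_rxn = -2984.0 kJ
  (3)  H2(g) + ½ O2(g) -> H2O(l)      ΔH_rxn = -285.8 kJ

(1) reversed and × 2 (reverse to put PH3(g) on the reactant side; scale by 2 for the 2 PH3(g)): (-2)·(+5.4) = -10.8 kJ
(2) as written (P4O10(s) already on the product side): -2984.0 kJ
(3) × 2 (×2 to match 2 H2O(l) in the target): (2)·(-285.8) = -571.6 kJ
Since enthalpy is a state function, ΔH_rxn = (-2)·(+5.4) + (1)·(-2984.0) + (2)·(-285.8) = -3566.4 kJ

ΔH_rxn = -3566.4 kJ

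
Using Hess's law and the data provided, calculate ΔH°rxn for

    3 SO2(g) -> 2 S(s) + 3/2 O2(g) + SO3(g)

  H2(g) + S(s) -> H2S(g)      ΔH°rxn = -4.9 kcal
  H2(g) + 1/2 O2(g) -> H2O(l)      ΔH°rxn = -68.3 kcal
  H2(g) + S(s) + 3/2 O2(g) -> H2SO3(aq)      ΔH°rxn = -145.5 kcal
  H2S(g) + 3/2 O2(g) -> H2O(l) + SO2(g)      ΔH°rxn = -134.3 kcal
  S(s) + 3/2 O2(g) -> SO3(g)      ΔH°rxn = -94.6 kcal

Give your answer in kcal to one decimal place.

ΔH°rxn = 118.1 kcal

equation 1 reversed and × 3: (-3)·(-4.9) = +14.7 kcal
equation 2 × 3: (3)·(-68.3) = -204.9 kcal
equation 3: not needed (H2SO3(aq) appears nowhere else).
equation 4 reversed and × 3 (SO2(g) must end up as a reactant; ×3 to match 3 SO2(g) in the target): (-3)·(-134.3) = +402.9 kcal
equation 5 as written (SO3(g) already on the product side): -94.6 kcal
Summing the manipulated equations, ΔH°rxn = (+14.7) + (-204.9) + (+402.9) + (-94.6) = 118.1 kcal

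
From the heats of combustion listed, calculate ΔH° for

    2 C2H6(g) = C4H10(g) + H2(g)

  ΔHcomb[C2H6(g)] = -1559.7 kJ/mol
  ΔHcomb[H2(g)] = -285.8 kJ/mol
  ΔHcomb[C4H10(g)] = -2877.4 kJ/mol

ΔH° = 43.8 kJ/mol

Using ΔH = Σ nΔHc°(reactants) − Σ nΔHc°(products):
= [2·(-1559.7)] − [1·(-2877.4) + 1·(-285.8)]
= 43.8 kJ/mol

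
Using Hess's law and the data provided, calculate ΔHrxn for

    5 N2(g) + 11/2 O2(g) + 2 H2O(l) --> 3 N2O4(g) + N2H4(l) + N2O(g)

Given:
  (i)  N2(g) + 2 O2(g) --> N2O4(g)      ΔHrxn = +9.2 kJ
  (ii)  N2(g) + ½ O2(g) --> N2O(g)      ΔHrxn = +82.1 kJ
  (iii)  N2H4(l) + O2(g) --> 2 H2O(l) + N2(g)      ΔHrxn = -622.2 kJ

ΔHrxn = 731.9 kJ

(i) × 3: (3)·(+9.2) = +27.6 kJ
(ii) as written: +82.1 kJ
(iii) reversed: +622.2 kJ
Since enthalpy is a state function, ΔHrxn = (+27.6) + (+82.1) + (+622.2) = 731.9 kJ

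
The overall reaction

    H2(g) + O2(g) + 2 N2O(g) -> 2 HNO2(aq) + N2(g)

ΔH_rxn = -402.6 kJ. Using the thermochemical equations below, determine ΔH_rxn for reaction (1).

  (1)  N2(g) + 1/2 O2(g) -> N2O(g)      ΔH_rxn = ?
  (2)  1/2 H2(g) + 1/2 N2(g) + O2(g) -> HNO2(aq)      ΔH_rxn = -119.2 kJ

ΔH_rxn = 82.1 kJ

(1) reversed and × 2: contributes −2·x
(2) × 2: (2)·(-119.2) = -238.4 kJ
-402.6 = (-238.4) − 2·x
x = (-402.6 − (-238.4)) / (-2) = 82.1 kJ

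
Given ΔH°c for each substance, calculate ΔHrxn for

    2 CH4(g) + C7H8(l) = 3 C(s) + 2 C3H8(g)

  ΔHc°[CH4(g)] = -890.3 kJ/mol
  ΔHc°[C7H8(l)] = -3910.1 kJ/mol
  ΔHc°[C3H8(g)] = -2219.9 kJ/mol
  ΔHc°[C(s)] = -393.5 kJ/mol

Using ΔH = Σ nΔHc°(reactants) − Σ nΔHc°(products):
= [2·(-890.3) + 1·(-3910.1)] − [3·(-393.5) + 2·(-2219.9)]
= -70.4 kJ/mol

ΔHrxn = -70.4 kJ/mol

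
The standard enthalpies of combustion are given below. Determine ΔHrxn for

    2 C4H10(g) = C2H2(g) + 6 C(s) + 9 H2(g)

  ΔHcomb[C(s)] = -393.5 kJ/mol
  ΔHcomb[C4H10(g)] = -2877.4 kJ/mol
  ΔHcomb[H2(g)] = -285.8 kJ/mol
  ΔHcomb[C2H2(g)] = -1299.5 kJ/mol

Using ΔH = Σ nΔHc°(reactants) − Σ nΔHc°(products):
= [2·(-2877.4)] − [1·(-1299.5) + 6·(-393.5) + 9·(-285.8)]
= 477.9 kJ/mol

ΔHrxn = 477.9 kJ/mol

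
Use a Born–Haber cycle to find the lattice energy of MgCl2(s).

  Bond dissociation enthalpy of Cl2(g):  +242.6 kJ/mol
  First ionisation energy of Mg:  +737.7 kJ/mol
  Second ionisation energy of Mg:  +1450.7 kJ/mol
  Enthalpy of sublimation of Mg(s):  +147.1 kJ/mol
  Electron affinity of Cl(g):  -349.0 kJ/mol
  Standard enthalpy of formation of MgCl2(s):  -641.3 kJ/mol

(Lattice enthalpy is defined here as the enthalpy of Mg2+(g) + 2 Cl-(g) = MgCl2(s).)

U = -2521.4 kJ/mol

ΔHf° = 1·ΔHsub + 1·(ΣIE) + 1·D(Cl2) + 2·EA + U
-641.3 = 1·(+147.1) + 1·(+2188.4) + 1·(+242.6) + 2·(-349.0) + U
U = -641.3 − (+1880.1) = -2521.4 kJ/mol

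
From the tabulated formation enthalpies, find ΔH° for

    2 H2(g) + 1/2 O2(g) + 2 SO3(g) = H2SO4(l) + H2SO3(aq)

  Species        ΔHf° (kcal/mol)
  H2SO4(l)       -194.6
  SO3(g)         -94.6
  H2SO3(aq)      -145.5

ΔH°rxn = Σ nΔHf°(products) − Σ nΔHf°(reactants).
Products: 1·(-194.6) + 1·(-145.5) = -340.1
Reactants: 2·(+0.0) + 1/2·(+0.0) + 2·(-94.6) = -189.2
ΔH° = (-340.1) − (-189.2) = -150.9 kcal/mol

ΔH° = -150.9 kcal/mol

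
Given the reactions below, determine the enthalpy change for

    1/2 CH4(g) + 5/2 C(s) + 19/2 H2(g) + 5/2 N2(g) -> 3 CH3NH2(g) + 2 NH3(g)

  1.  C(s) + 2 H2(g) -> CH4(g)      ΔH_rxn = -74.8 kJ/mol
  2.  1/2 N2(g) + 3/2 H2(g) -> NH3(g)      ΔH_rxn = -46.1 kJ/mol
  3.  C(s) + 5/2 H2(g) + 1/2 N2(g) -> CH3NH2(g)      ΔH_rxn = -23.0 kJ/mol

eq. 1 reversed and × 1/2: (-1/2)·(-74.8) = +37.4 kJ/mol
eq. 2 × 2: (2)·(-46.1) = -92.2 kJ/mol
eq. 3 × 3: (3)·(-23.0) = -69.0 kJ/mol
ΔH_rxn = (-1/2)·(-74.8) + (2)·(-46.1) + (3)·(-23.0) = -123.8 kJ/mol

ΔH_rxn = -123.8 kJ/mol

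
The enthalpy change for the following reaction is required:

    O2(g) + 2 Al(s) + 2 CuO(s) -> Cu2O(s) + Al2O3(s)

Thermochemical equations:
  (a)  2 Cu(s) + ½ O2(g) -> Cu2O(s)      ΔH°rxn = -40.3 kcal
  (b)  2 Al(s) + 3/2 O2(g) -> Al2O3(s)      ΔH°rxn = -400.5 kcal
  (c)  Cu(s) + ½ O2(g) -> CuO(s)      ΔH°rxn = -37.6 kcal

ΔH°rxn = -365.6 kcal

(a) as written (Cu2O(s) already on the product side): -40.3 kcal
(b) as written (Al2O3(s) already on the product side): -400.5 kcal
(c) reversed and × 2 (reverse to put CuO(s) on the reactant side; ×2 to match 2 CuO(s) in the target): (-2)·(-37.6) = +75.2 kcal
Since enthalpy is a state function, ΔH°rxn = (1)·(-40.3) + (1)·(-400.5) + (-2)·(-37.6) = -365.6 kcal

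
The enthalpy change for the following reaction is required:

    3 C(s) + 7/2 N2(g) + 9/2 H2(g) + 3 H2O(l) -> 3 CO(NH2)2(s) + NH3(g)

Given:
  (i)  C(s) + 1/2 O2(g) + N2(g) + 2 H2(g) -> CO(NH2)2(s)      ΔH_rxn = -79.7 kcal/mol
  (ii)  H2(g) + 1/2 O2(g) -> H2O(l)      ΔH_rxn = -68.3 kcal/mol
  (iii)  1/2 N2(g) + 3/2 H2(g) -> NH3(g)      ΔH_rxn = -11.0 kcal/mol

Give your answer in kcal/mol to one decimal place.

(i) × 3 (×3 to match 3 CO(NH2)2(s) in the target): (3)·(-79.7) = -239.1 kcal/mol
(ii) reversed and × 3 (H2O(l) must end up as a reactant; ×3 to match 3 H2O(l) in the target): (-3)·(-68.3) = +204.9 kcal/mol
(iii) as written (NH3(g) already on the product side): -11.0 kcal/mol
By Hess's law, ΔH_rxn = (-239.1) + (+204.9) + (-11.0) = -45.2 kcal/mol

ΔH_rxn = -45.2 kcal/mol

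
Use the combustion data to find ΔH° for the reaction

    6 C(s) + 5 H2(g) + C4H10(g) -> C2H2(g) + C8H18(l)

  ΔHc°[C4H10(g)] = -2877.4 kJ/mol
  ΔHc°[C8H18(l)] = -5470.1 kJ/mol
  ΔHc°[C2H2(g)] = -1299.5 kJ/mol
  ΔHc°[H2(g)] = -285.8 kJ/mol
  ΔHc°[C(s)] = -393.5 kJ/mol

ΔH° = 102.2 kJ/mol

Using ΔH = Σ nΔHc°(reactants) − Σ nΔHc°(products):
= [6·(-393.5) + 5·(-285.8) + 1·(-2877.4)] − [1·(-1299.5) + 1·(-5470.1)]
= 102.2 kJ/mol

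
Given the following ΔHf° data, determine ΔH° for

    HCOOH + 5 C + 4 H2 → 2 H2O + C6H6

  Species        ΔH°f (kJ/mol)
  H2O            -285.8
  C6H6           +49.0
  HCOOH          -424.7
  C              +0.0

ΔH° = -97.9 kJ/mol

Products: 2·(-285.8) + 1·(+49.0) = -522.6
Reactants: 1·(-424.7) + 5·(+0.0) + 4·(+0.0) = -424.7
ΔH° = (-522.6) − (-424.7) = -97.9 kJ/mol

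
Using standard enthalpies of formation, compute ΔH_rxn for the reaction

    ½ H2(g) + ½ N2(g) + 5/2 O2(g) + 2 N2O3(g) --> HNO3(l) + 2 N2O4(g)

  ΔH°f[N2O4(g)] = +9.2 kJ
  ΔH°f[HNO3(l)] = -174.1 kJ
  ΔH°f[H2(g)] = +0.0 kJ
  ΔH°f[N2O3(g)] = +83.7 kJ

ΔH°rxn = Σ nΔHf°(products) − Σ nΔHf°(reactants).
Products: 1·(-174.1) + 2·(+9.2) = -155.7
Reactants: 1/2·(+0.0) + 1/2·(+0.0) + 5/2·(+0.0) + 2·(+83.7) = +167.4
ΔH_rxn = (-155.7) − (+167.4) = -323.1 kJ

ΔH_rxn = -323.1 kJ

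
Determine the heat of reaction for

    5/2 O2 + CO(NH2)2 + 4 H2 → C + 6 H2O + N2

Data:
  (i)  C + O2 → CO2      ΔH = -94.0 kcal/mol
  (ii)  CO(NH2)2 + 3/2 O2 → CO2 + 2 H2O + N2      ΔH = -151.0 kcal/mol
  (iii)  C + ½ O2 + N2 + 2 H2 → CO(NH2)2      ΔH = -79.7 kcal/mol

ΔH = -330.4 kcal/mol

(i) reversed and × 3: (-3)·(-94.0) = +282.0 kcal/mol
(ii) × 3: (3)·(-151.0) = -453.0 kcal/mol
(iii) × 2: (2)·(-79.7) = -159.4 kcal/mol
Since enthalpy is a state function, ΔH = (+282.0) + (-453.0) + (-159.4) = -330.4 kcal/mol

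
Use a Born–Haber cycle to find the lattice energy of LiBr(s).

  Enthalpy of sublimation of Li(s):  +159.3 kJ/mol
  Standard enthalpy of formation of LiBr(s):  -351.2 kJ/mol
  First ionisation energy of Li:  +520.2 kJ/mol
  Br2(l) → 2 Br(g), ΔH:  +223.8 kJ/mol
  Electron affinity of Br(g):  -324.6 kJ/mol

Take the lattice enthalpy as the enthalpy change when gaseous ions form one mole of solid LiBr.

ΔHf° = 1·ΔHsub + 1·(ΣIE) + 1/2·D(Br2) + 1·EA + U
-351.2 = 1·(+159.3) + 1·(+520.2) + 1/2·(+223.8) + 1·(-324.6) + U
U = -351.2 − (+466.8) = -818.0 kJ/mol

U = -818.0 kJ/mol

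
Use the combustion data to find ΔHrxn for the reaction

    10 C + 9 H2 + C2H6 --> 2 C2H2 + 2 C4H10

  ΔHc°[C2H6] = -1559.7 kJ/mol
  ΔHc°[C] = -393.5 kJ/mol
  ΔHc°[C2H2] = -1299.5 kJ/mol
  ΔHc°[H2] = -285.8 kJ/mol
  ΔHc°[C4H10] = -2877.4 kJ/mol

ΔHrxn = 286.9 kJ/mol

Using ΔH = Σ nΔHc°(reactants) − Σ nΔHc°(products):
= [10·(-393.5) + 9·(-285.8) + 1·(-1559.7)] − [2·(-1299.5) + 2·(-2877.4)]
= 286.9 kJ/mol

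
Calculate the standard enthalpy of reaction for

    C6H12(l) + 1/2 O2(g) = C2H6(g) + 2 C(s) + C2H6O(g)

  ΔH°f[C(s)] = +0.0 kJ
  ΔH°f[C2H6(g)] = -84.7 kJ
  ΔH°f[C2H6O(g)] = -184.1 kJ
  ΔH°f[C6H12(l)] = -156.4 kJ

ΔHrxn = -112.4 kJ

Products: 1·(-84.7) + 2·(+0.0) + 1·(-184.1) = -268.8
Reactants: 1·(-156.4) + 1/2·(+0.0) = -156.4
ΔHrxn = (-268.8) − (-156.4) = -112.4 kJ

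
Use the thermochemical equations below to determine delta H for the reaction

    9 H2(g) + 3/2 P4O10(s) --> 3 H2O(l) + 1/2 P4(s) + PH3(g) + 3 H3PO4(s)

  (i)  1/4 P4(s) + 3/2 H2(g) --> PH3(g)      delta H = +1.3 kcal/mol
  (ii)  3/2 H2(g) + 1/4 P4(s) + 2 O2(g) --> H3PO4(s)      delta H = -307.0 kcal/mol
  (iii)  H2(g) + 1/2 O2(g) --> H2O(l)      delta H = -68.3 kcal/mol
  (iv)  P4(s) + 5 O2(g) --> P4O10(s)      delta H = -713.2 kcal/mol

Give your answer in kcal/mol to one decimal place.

delta H = -54.8 kcal/mol

(i) as written (PH3(g) already on the product side): +1.3 kcal/mol
(ii) × 3 (×3 to match 3 H3PO4(s) in the target): (3)·(-307.0) = -921.0 kcal/mol
(iii) × 3 (scale by 3 for the 3 H2O(l)): (3)·(-68.3) = -204.9 kcal/mol
(iv) reversed and × 3/2 (P4O10(s) must end up as a reactant; ×3/2 to match 3/2 P4O10(s) in the target): (-3/2)·(-713.2) = +1069.8 kcal/mol
By Hess's law, delta H = (1)·(+1.3) + (3)·(-307.0) + (3)·(-68.3) + (-3/2)·(-713.2) = -54.8 kcal/mol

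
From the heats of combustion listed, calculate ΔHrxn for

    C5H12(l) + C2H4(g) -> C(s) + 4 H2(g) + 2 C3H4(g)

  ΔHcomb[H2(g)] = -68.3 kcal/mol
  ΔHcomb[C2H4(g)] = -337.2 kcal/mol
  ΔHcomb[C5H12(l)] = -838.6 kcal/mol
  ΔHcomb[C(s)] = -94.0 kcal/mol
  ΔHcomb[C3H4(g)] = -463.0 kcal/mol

Using ΔH = Σ nΔHc°(reactants) − Σ nΔHc°(products):
= [1·(-838.6) + 1·(-337.2)] − [1·(-94.0) + 4·(-68.3) + 2·(-463.0)]
= 117.4 kcal/mol

ΔHrxn = 117.4 kcal/mol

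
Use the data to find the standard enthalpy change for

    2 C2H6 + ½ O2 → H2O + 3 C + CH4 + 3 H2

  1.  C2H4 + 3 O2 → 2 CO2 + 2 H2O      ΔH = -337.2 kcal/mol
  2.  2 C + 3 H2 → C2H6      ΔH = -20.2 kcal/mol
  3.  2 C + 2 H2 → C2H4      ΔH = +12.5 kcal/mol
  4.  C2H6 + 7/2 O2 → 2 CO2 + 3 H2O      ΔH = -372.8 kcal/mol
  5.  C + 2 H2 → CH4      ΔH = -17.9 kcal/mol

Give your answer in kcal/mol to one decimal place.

eq. 1 reversed: +337.2 kcal/mol
eq. 2 reversed: +20.2 kcal/mol
eq. 3 reversed: -12.5 kcal/mol
eq. 4 as written: -372.8 kcal/mol
eq. 5 as written (CH4 already on the product side): -17.9 kcal/mol
Summing the manipulated equations, ΔH = (-1)·(-337.2) + (-1)·(-20.2) + (-1)·(+12.5) + (1)·(-372.8) + (1)·(-17.9) = -45.8 kcal/mol

ΔH = -45.8 kcal/mol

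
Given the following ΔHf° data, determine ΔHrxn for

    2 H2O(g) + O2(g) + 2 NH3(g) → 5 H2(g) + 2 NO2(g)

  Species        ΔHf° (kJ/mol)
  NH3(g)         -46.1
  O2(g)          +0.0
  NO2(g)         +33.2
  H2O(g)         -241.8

ΔHrxn = 642.2 kJ/mol

Products: 5·(+0.0) + 2·(+33.2) = +66.4
Reactants: 2·(-241.8) + 1·(+0.0) + 2·(-46.1) = -575.8
ΔHrxn = (+66.4) − (-575.8) = 642.2 kJ/mol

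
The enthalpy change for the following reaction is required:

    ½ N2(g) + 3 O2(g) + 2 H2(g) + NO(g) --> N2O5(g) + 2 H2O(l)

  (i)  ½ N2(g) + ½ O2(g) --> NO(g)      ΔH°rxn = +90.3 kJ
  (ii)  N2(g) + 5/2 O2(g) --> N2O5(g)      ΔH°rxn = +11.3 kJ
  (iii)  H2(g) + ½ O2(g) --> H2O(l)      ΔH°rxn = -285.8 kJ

ΔH°rxn = -650.6 kJ

(i) reversed (reverse to put NO(g) on the reactant side): -90.3 kJ
(ii) as written (N2O5(g) already on the product side): +11.3 kJ
(iii) × 2 (scale by 2 for the 2 H2O(l)): (2)·(-285.8) = -571.6 kJ
Summing the manipulated equations, ΔH°rxn = (-90.3) + (+11.3) + (-571.6) = -650.6 kJ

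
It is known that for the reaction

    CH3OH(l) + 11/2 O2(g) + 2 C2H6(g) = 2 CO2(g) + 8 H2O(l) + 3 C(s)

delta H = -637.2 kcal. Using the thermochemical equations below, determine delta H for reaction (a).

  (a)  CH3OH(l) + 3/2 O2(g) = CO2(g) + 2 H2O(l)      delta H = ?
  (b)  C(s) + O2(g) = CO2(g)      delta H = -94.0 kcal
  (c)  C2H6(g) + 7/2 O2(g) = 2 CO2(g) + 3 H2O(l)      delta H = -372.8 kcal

(a) as written (CH3OH(l) already on the reactant side): contributes x
(b) reversed and × 3 (reverse to put C(s) on the product side; ×3 to match 3 C(s) in the target): (-3)·(-94.0) = +282.0 kcal
(c) × 2 (scale by 2 for the 2 C2H6(g)): (2)·(-372.8) = -745.6 kcal
-637.2 = (+282.0) + (-745.6) + x
x = (-637.2 − (-463.6)) / (1) = -173.6 kcal

delta H = -173.6 kcal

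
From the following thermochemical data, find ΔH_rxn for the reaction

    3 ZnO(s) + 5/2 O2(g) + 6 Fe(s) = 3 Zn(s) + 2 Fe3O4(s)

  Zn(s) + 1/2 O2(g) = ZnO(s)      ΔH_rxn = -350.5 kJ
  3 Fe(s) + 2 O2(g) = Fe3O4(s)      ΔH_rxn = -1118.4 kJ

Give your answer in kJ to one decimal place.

ΔH_rxn = -1185.3 kJ

equation 1 reversed and × 3 (ZnO(s) must end up as a reactant; ×3 to match 3 ZnO(s) in the target): (-3)·(-350.5) = +1051.5 kJ
equation 2 × 2 (×2 to match 2 Fe3O4(s) in the target): (2)·(-1118.4) = -2236.8 kJ
ΔH_rxn = (-3)·(-350.5) + (2)·(-1118.4) = -1185.3 kJ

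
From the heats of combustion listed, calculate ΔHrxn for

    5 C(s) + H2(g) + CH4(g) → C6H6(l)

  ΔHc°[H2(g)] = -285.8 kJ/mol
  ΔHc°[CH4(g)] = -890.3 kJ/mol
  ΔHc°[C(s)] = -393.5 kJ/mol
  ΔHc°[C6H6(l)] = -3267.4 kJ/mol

ΔHrxn = 123.8 kJ/mol

With combustion enthalpies, reactants minus products:
= [5·(-393.5) + 1·(-285.8) + 1·(-890.3)] − [1·(-3267.4)]
= 123.8 kJ/mol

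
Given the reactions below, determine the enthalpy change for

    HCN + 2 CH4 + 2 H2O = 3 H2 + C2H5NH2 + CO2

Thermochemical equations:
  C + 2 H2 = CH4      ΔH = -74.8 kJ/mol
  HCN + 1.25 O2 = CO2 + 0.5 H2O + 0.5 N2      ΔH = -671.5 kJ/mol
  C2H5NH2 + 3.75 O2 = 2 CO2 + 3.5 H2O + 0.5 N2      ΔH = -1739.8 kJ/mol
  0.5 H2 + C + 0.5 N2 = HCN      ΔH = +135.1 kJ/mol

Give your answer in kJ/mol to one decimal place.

equation 1 reversed and × 2 (CH4 must end up as a reactant; scale by 2 for the 2 CH4): (-2)·(-74.8) = +149.6 kJ/mol
equation 2 × 3: (3)·(-671.5) = -2014.5 kJ/mol
equation 3 reversed (C2H5NH2 must end up as a product): +1739.8 kJ/mol
equation 4 × 2: (2)·(+135.1) = +270.2 kJ/mol
ΔH = (+149.6) + (-2014.5) + (+1739.8) + (+270.2) = 145.1 kJ/mol

ΔH = 145.1 kJ/mol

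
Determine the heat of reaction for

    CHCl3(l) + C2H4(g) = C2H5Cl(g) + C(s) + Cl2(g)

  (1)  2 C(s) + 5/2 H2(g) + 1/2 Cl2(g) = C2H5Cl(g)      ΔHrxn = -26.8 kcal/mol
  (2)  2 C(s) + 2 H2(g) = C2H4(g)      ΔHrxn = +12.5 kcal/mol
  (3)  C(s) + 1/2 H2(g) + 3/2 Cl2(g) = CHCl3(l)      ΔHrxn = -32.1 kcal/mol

ΔHrxn = -7.2 kcal/mol

(1) as written (C2H5Cl(g) already on the product side): -26.8 kcal/mol
(2) reversed (reverse to put C2H4(g) on the reactant side): -12.5 kcal/mol
(3) reversed (reverse to put CHCl3(l) on the reactant side): +32.1 kcal/mol
Combining the equations, ΔHrxn = (1)·(-26.8) + (-1)·(+12.5) + (-1)·(-32.1) = -7.2 kcal/mol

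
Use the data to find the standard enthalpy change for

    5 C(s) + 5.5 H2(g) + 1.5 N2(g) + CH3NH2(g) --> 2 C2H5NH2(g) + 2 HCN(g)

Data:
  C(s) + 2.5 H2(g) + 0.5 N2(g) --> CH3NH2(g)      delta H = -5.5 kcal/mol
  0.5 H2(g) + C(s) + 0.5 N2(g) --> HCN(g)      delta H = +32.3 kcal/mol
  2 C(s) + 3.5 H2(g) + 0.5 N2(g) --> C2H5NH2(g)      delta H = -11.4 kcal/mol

equation 1 reversed (reverse to put CH3NH2(g) on the reactant side): +5.5 kcal/mol
equation 2 × 2 (×2 to match 2 HCN(g) in the target): (2)·(+32.3) = +64.6 kcal/mol
equation 3 × 2 (scale by 2 for the 2 C2H5NH2(g)): (2)·(-11.4) = -22.8 kcal/mol
Since enthalpy is a state function, delta H = (-1)·(-5.5) + (2)·(+32.3) + (2)·(-11.4) = 47.3 kcal/mol

delta H = 47.3 kcal/mol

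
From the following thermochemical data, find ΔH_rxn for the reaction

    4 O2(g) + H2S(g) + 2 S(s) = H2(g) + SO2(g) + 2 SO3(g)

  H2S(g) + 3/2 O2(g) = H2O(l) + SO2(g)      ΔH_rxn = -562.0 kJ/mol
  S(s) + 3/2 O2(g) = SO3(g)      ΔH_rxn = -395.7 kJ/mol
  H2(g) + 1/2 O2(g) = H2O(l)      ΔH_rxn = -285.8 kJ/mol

ΔH_rxn = -1067.6 kJ/mol

equation 1 as written (H2S(g) already on the reactant side): -562.0 kJ/mol
equation 2 × 2 (scale by 2 for the 2 SO3(g)): (2)·(-395.7) = -791.4 kJ/mol
equation 3 reversed (H2(g) must end up as a product): +285.8 kJ/mol
Combining the equations, ΔH_rxn = (1)·(-562.0) + (2)·(-395.7) + (-1)·(-285.8) = -1067.6 kJ/mol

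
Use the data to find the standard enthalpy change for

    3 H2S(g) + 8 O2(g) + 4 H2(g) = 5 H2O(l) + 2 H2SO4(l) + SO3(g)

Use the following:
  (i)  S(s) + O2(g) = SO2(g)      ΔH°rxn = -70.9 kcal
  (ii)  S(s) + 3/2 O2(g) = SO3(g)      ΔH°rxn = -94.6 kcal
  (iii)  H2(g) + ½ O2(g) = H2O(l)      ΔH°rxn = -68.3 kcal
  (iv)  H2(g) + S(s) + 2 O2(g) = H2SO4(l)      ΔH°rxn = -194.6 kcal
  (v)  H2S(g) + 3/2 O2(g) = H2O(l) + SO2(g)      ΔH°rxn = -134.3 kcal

(i) reversed and × 3: (-3)·(-70.9) = +212.7 kcal
(ii) as written (SO3(g) already on the product side): -94.6 kcal
(iii) × 2: (2)·(-68.3) = -136.6 kcal
(iv) × 2 (scale by 2 for the 2 H2SO4(l)): (2)·(-194.6) = -389.2 kcal
(v) × 3 (scale by 3 for the 3 H2S(g)): (3)·(-134.3) = -402.9 kcal
By Hess's law, ΔH°rxn = (+212.7) + (-94.6) + (-136.6) + (-389.2) + (-402.9) = -810.6 kcal

ΔH°rxn = -810.6 kcal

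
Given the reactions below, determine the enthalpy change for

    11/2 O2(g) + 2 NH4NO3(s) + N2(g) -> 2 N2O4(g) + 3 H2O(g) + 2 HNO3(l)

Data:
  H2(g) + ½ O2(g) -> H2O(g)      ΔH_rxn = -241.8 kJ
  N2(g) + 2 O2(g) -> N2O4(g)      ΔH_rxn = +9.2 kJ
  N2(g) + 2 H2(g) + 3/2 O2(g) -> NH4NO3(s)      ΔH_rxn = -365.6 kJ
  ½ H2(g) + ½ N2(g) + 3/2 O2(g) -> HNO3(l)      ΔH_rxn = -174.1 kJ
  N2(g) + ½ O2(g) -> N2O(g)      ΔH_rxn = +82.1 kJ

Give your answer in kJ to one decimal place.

ΔH_rxn = -324.0 kJ

equation 1 × 3 (×3 to match 3 H2O(g) in the target): (3)·(-241.8) = -725.4 kJ
equation 2 × 2 (×2 to match 2 N2O4(g) in the target): (2)·(+9.2) = +18.4 kJ
equation 3 reversed and × 2 (NH4NO3(s) must end up as a reactant; ×2 to match 2 NH4NO3(s) in the target): (-2)·(-365.6) = +731.2 kJ
equation 4 × 2 (scale by 2 for the 2 HNO3(l)): (2)·(-174.1) = -348.2 kJ
equation 5: not needed (N2O(g) appears nowhere else).
Combining the equations, ΔH_rxn = (3)·(-241.8) + (2)·(+9.2) + (-2)·(-365.6) + (2)·(-174.1) = -324.0 kJ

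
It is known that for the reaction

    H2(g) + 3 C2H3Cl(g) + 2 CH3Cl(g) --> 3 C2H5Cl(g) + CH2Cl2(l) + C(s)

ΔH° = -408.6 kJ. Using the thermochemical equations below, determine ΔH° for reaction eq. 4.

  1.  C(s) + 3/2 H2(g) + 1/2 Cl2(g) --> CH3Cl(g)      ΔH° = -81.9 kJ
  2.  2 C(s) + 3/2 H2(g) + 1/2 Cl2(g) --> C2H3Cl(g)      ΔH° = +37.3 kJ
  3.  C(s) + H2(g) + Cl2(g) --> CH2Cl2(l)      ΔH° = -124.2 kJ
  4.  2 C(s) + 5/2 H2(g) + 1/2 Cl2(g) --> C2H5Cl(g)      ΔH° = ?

ΔH° = -112.1 kJ

eq. 1 reversed and × 2: (-2)·(-81.9) = +163.8 kJ
eq. 2 reversed and × 3: (-3)·(+37.3) = -111.9 kJ
eq. 3 as written: -124.2 kJ
eq. 4 × 3: contributes 3·x
-408.6 = (+163.8) + (-111.9) + (-124.2) + 3·x
x = (-408.6 − (-72.3)) / (3) = -112.1 kJ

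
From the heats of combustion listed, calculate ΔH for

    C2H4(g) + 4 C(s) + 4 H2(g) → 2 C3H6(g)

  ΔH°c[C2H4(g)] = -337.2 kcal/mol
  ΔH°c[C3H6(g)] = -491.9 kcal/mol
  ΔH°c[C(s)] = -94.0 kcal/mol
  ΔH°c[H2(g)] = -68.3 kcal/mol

With combustion enthalpies, reactants minus products:
= [1·(-337.2) + 4·(-94.0) + 4·(-68.3)] − [2·(-491.9)]
= -2.6 kcal/mol

ΔH = -2.6 kcal/mol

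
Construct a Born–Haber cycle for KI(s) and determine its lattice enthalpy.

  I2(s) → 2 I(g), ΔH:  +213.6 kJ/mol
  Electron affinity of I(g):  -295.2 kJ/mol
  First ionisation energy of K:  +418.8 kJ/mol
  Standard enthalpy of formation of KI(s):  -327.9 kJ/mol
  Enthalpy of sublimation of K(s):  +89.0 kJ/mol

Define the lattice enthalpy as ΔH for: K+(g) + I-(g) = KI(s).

ΔHf° = 1·ΔHsub + 1·(ΣIE) + 1/2·D(I2) + 1·EA + U
-327.9 = 1·(+89.0) + 1·(+418.8) + 1/2·(+213.6) + 1·(-295.2) + U
U = -327.9 − (+319.4) = -647.3 kJ/mol

U = -647.3 kJ/mol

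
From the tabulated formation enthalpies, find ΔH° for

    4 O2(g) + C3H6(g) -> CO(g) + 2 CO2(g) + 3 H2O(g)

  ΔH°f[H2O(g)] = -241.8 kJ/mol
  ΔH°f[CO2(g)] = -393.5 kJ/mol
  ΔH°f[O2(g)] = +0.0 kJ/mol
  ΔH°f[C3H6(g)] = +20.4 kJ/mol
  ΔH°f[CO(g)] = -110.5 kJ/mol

ΔH°rxn = Σ nΔHf°(products) − Σ nΔHf°(reactants).
Products: 1·(-110.5) + 2·(-393.5) + 3·(-241.8) = -1622.9
Reactants: 4·(+0.0) + 1·(+20.4) = +20.4
ΔH° = (-1622.9) − (+20.4) = -1643.3 kJ/mol

ΔH° = -1643.3 kJ/mol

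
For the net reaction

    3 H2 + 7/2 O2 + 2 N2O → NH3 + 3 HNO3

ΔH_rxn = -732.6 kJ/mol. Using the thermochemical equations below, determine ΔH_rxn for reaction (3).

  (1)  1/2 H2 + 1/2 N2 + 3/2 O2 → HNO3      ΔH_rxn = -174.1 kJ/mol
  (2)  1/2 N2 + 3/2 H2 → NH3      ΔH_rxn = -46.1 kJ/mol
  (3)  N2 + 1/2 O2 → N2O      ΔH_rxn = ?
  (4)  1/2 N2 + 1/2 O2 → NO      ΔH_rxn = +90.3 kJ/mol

(1) × 3 (scale by 3 for the 3 HNO3): (3)·(-174.1) = -522.3 kJ/mol
(2) as written (NH3 already on the product side): -46.1 kJ/mol
(3) reversed and × 2 (reverse to put N2O on the reactant side; scale by 2 for the 2 N2O): contributes −2·x
(4): not needed (NO appears nowhere else).
-732.6 = (-522.3) + (-46.1) − 2·x
x = (-732.6 − (-568.4)) / (-2) = 82.1 kJ/mol

ΔH_rxn = 82.1 kJ/mol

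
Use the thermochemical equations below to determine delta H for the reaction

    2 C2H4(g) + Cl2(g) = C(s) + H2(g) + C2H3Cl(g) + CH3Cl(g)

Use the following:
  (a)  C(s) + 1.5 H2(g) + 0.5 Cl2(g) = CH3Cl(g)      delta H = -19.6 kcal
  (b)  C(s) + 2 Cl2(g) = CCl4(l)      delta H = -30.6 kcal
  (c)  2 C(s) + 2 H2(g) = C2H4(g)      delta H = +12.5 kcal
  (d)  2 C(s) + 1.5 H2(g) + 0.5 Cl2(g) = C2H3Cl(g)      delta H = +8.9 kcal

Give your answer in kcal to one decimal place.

delta H = -35.7 kcal

(a) as written: -19.6 kcal
(b): not needed.
(c) reversed and × 2: (-2)·(+12.5) = -25.0 kcal
(d) as written: +8.9 kcal
Since enthalpy is a state function, delta H = (-19.6) + (-25.0) + (+8.9) = -35.7 kcal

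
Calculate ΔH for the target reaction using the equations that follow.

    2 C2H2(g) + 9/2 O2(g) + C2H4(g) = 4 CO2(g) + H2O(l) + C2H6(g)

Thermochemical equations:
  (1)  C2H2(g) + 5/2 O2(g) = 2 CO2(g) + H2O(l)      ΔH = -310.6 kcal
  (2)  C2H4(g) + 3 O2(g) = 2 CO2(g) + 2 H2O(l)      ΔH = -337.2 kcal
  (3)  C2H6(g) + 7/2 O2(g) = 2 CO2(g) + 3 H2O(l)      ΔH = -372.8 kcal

ΔH = -585.6 kcal

(1) × 2 (scale by 2 for the 2 C2H2(g)): (2)·(-310.6) = -621.2 kcal
(2) as written (C2H4(g) already on the reactant side): -337.2 kcal
(3) reversed (C2H6(g) must end up as a product): +372.8 kcal
Combining the equations, ΔH = (2)·(-310.6) + (1)·(-337.2) + (-1)·(-372.8) = -585.6 kcal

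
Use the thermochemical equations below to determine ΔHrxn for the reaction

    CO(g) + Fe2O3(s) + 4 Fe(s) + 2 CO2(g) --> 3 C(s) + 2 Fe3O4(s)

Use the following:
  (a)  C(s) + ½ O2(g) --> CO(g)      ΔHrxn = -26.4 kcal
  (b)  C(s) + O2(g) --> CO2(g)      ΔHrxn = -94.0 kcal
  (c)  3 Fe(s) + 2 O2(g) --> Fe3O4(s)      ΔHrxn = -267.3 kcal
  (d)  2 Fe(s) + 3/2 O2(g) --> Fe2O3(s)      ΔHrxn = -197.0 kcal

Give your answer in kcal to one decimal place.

ΔHrxn = -123.2 kcal

(a) reversed (CO(g) must end up as a reactant): +26.4 kcal
(b) reversed and × 2 (reverse to put CO2(g) on the reactant side; ×2 to match 2 CO2(g) in the target): (-2)·(-94.0) = +188.0 kcal
(c) × 2 (×2 to match 2 Fe3O4(s) in the target): (2)·(-267.3) = -534.6 kcal
(d) reversed (Fe2O3(s) must end up as a reactant): +197.0 kcal
By Hess's law, ΔHrxn = (+26.4) + (+188.0) + (-534.6) + (+197.0) = -123.2 kcal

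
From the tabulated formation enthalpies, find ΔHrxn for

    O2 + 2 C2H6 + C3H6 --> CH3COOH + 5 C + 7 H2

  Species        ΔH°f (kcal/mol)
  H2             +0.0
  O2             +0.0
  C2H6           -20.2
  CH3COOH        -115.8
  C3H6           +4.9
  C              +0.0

Products: 1·(-115.8) + 5·(+0.0) + 7·(+0.0) = -115.8
Reactants: 1·(+0.0) + 2·(-20.2) + 1·(+4.9) = -35.5
ΔHrxn = (-115.8) − (-35.5) = -80.3 kcal/mol

ΔHrxn = -80.3 kcal/mol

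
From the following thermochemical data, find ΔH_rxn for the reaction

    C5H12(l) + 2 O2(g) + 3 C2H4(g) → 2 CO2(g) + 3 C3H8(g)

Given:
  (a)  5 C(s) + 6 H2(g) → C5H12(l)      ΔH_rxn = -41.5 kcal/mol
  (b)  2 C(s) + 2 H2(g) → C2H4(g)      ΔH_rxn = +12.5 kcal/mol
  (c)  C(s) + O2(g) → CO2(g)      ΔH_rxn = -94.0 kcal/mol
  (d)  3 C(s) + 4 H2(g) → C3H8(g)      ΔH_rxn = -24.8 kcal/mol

(a) reversed (reverse to put C5H12(l) on the reactant side): +41.5 kcal/mol
(b) reversed and × 3 (C2H4(g) must end up as a reactant; ×3 to match 3 C2H4(g) in the target): (-3)·(+12.5) = -37.5 kcal/mol
(c) × 2 (×2 to match 2 CO2(g) in the target): (2)·(-94.0) = -188.0 kcal/mol
(d) × 3 (scale by 3 for the 3 C3H8(g)): (3)·(-24.8) = -74.4 kcal/mol
ΔH_rxn = (+41.5) + (-37.5) + (-188.0) + (-74.4) = -258.4 kcal/mol

ΔH_rxn = -258.4 kcal/mol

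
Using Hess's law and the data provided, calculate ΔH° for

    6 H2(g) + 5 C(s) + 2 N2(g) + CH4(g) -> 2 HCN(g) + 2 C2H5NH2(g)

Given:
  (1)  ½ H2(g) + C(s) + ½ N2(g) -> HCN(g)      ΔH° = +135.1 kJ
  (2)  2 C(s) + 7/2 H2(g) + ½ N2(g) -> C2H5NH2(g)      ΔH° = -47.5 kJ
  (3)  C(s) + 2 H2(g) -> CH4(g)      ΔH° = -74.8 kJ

ΔH° = 250.0 kJ

(1) × 2 (scale by 2 for the 2 HCN(g)): (2)·(+135.1) = +270.2 kJ
(2) × 2 (×2 to match 2 C2H5NH2(g) in the target): (2)·(-47.5) = -95.0 kJ
(3) reversed (reverse to put CH4(g) on the reactant side): +74.8 kJ
ΔH° = (+270.2) + (-95.0) + (+74.8) = 250.0 kJ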